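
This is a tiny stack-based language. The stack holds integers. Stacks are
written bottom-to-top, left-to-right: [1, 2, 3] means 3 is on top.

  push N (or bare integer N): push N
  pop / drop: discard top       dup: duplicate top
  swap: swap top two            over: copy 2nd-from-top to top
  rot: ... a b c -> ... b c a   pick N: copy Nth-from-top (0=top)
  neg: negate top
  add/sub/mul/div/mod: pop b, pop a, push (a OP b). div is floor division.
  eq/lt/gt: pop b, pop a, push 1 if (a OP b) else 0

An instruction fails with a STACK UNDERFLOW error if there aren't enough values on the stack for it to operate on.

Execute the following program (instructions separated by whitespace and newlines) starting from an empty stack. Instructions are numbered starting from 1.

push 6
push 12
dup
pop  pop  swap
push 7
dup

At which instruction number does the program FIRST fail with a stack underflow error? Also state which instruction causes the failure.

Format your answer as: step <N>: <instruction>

Answer: step 6: swap

Derivation:
Step 1 ('push 6'): stack = [6], depth = 1
Step 2 ('push 12'): stack = [6, 12], depth = 2
Step 3 ('dup'): stack = [6, 12, 12], depth = 3
Step 4 ('pop'): stack = [6, 12], depth = 2
Step 5 ('pop'): stack = [6], depth = 1
Step 6 ('swap'): needs 2 value(s) but depth is 1 — STACK UNDERFLOW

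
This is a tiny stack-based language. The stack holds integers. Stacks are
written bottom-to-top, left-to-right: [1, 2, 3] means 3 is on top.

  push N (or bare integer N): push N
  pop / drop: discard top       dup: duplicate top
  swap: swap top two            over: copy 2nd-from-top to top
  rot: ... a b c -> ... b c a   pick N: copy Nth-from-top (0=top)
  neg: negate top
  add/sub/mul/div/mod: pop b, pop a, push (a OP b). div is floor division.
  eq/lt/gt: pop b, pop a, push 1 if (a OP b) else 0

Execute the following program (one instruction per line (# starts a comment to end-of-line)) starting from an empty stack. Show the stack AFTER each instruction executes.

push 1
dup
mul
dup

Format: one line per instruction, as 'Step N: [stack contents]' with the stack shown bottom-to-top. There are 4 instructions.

Step 1: [1]
Step 2: [1, 1]
Step 3: [1]
Step 4: [1, 1]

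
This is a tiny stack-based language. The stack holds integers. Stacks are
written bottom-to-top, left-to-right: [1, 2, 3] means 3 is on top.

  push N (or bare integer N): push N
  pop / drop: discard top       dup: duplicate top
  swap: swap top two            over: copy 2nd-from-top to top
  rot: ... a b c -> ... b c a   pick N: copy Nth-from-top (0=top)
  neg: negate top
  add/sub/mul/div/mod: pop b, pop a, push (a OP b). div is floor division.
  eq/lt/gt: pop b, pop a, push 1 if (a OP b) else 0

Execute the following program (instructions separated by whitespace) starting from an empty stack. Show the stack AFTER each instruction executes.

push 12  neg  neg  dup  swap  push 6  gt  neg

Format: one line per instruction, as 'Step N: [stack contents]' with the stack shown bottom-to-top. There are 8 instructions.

Step 1: [12]
Step 2: [-12]
Step 3: [12]
Step 4: [12, 12]
Step 5: [12, 12]
Step 6: [12, 12, 6]
Step 7: [12, 1]
Step 8: [12, -1]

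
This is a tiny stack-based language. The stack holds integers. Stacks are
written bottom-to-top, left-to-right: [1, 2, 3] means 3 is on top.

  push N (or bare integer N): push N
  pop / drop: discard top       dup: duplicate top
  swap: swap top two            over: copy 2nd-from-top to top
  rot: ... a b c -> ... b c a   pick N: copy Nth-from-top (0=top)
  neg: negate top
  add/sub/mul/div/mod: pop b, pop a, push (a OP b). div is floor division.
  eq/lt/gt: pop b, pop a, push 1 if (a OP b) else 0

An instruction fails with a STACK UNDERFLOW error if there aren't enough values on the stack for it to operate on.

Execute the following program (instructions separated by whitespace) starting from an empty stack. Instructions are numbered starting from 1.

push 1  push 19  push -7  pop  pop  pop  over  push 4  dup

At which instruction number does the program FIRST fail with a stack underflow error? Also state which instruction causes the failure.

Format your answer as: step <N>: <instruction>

Answer: step 7: over

Derivation:
Step 1 ('push 1'): stack = [1], depth = 1
Step 2 ('push 19'): stack = [1, 19], depth = 2
Step 3 ('push -7'): stack = [1, 19, -7], depth = 3
Step 4 ('pop'): stack = [1, 19], depth = 2
Step 5 ('pop'): stack = [1], depth = 1
Step 6 ('pop'): stack = [], depth = 0
Step 7 ('over'): needs 2 value(s) but depth is 0 — STACK UNDERFLOW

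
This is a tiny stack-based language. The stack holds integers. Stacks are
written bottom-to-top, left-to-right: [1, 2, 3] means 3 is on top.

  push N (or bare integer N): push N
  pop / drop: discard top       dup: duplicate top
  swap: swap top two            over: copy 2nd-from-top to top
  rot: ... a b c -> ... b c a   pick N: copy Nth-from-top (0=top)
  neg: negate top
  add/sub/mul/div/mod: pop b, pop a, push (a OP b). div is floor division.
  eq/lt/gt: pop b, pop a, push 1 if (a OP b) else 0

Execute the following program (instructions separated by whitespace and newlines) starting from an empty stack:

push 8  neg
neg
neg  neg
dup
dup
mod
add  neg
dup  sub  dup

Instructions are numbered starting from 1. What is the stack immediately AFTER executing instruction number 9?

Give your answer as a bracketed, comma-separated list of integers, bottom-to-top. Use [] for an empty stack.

Answer: [8]

Derivation:
Step 1 ('push 8'): [8]
Step 2 ('neg'): [-8]
Step 3 ('neg'): [8]
Step 4 ('neg'): [-8]
Step 5 ('neg'): [8]
Step 6 ('dup'): [8, 8]
Step 7 ('dup'): [8, 8, 8]
Step 8 ('mod'): [8, 0]
Step 9 ('add'): [8]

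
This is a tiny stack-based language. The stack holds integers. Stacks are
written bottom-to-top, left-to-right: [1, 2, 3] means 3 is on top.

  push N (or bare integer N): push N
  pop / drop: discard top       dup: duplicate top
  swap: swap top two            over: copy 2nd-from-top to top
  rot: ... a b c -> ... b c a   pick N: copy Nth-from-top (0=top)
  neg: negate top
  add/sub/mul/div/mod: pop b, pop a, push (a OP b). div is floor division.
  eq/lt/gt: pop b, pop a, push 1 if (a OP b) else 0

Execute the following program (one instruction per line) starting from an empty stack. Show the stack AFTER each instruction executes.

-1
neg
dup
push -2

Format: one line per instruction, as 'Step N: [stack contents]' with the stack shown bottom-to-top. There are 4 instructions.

Step 1: [-1]
Step 2: [1]
Step 3: [1, 1]
Step 4: [1, 1, -2]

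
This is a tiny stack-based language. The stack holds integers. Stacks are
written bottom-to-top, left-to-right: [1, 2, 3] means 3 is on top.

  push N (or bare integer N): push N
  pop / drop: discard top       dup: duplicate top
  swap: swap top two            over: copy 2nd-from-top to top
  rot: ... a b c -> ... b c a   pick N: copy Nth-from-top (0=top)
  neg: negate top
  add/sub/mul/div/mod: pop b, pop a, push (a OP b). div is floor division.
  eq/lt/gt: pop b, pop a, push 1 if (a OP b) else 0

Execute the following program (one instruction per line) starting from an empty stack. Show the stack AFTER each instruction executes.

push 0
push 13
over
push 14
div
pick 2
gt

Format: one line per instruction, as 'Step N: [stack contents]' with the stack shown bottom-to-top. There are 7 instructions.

Step 1: [0]
Step 2: [0, 13]
Step 3: [0, 13, 0]
Step 4: [0, 13, 0, 14]
Step 5: [0, 13, 0]
Step 6: [0, 13, 0, 0]
Step 7: [0, 13, 0]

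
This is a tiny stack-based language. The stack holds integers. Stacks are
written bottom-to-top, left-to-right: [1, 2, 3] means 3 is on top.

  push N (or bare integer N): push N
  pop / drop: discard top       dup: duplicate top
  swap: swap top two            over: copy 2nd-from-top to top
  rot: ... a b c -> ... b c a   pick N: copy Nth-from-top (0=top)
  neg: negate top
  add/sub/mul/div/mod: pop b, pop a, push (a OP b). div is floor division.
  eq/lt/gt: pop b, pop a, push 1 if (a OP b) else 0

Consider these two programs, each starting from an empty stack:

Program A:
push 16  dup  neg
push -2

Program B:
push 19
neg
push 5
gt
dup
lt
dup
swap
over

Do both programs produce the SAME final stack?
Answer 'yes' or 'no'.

Program A trace:
  After 'push 16': [16]
  After 'dup': [16, 16]
  After 'neg': [16, -16]
  After 'push -2': [16, -16, -2]
Program A final stack: [16, -16, -2]

Program B trace:
  After 'push 19': [19]
  After 'neg': [-19]
  After 'push 5': [-19, 5]
  After 'gt': [0]
  After 'dup': [0, 0]
  After 'lt': [0]
  After 'dup': [0, 0]
  After 'swap': [0, 0]
  After 'over': [0, 0, 0]
Program B final stack: [0, 0, 0]
Same: no

Answer: no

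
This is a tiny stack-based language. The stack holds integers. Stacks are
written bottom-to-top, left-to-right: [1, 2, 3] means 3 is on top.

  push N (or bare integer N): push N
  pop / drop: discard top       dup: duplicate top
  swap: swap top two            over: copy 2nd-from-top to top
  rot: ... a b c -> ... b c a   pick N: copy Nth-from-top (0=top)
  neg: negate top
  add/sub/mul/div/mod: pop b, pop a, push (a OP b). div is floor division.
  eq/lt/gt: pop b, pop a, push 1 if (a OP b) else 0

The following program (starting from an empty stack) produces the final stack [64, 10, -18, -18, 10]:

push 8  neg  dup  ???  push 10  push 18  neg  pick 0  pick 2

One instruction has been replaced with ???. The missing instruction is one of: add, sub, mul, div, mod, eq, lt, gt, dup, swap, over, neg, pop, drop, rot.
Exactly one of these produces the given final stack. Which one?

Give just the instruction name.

Answer: mul

Derivation:
Stack before ???: [-8, -8]
Stack after ???:  [64]
The instruction that transforms [-8, -8] -> [64] is: mul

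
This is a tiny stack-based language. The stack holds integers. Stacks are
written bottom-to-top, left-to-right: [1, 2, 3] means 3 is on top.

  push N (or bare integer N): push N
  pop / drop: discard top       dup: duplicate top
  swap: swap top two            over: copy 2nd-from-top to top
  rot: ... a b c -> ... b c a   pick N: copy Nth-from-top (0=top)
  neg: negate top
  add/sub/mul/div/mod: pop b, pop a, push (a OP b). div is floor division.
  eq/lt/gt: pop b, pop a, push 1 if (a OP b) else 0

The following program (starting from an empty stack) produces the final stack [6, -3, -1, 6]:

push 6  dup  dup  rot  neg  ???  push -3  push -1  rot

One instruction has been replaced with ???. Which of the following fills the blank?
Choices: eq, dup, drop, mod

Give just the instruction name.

Answer: drop

Derivation:
Stack before ???: [6, 6, -6]
Stack after ???:  [6, 6]
Checking each choice:
  eq: produces [6, -3, -1, 0]
  dup: produces [6, 6, -6, -3, -1, -6]
  drop: MATCH
  mod: produces [6, -3, -1, 0]


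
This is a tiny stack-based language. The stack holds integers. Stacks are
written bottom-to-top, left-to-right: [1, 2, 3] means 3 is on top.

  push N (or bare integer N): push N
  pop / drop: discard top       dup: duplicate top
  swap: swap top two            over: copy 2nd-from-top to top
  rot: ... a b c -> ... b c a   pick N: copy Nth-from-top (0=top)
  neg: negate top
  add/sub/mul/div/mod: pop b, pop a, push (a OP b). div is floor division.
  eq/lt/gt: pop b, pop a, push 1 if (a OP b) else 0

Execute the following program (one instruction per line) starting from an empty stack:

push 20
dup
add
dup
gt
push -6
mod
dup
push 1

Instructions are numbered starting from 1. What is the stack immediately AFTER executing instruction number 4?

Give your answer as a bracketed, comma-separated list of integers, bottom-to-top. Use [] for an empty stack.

Step 1 ('push 20'): [20]
Step 2 ('dup'): [20, 20]
Step 3 ('add'): [40]
Step 4 ('dup'): [40, 40]

Answer: [40, 40]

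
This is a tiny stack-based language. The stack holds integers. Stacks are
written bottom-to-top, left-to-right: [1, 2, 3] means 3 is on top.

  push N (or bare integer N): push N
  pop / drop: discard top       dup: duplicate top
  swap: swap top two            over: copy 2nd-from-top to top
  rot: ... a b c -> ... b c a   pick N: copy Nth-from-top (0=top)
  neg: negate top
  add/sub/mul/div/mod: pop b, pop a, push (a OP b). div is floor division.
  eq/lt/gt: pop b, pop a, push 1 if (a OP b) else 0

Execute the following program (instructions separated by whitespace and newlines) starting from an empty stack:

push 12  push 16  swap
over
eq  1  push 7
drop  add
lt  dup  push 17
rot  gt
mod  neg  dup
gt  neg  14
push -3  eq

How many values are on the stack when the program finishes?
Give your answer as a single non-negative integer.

After 'push 12': stack = [12] (depth 1)
After 'push 16': stack = [12, 16] (depth 2)
After 'swap': stack = [16, 12] (depth 2)
After 'over': stack = [16, 12, 16] (depth 3)
After 'eq': stack = [16, 0] (depth 2)
After 'push 1': stack = [16, 0, 1] (depth 3)
After 'push 7': stack = [16, 0, 1, 7] (depth 4)
After 'drop': stack = [16, 0, 1] (depth 3)
After 'add': stack = [16, 1] (depth 2)
After 'lt': stack = [0] (depth 1)
  ...
After 'rot': stack = [0, 17, 0] (depth 3)
After 'gt': stack = [0, 1] (depth 2)
After 'mod': stack = [0] (depth 1)
After 'neg': stack = [0] (depth 1)
After 'dup': stack = [0, 0] (depth 2)
After 'gt': stack = [0] (depth 1)
After 'neg': stack = [0] (depth 1)
After 'push 14': stack = [0, 14] (depth 2)
After 'push -3': stack = [0, 14, -3] (depth 3)
After 'eq': stack = [0, 0] (depth 2)

Answer: 2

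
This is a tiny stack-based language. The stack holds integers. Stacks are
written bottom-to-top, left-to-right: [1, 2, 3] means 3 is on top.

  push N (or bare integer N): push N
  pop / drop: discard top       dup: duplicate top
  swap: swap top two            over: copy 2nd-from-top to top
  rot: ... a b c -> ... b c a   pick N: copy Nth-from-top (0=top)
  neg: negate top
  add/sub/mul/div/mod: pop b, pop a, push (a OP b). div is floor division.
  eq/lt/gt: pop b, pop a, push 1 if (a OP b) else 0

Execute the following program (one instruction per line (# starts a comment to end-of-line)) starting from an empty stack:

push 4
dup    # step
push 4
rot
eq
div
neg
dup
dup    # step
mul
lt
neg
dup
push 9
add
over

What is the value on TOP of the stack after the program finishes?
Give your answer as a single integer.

Answer: -1

Derivation:
After 'push 4': [4]
After 'dup': [4, 4]
After 'push 4': [4, 4, 4]
After 'rot': [4, 4, 4]
After 'eq': [4, 1]
After 'div': [4]
After 'neg': [-4]
After 'dup': [-4, -4]
After 'dup': [-4, -4, -4]
After 'mul': [-4, 16]
After 'lt': [1]
After 'neg': [-1]
After 'dup': [-1, -1]
After 'push 9': [-1, -1, 9]
After 'add': [-1, 8]
After 'over': [-1, 8, -1]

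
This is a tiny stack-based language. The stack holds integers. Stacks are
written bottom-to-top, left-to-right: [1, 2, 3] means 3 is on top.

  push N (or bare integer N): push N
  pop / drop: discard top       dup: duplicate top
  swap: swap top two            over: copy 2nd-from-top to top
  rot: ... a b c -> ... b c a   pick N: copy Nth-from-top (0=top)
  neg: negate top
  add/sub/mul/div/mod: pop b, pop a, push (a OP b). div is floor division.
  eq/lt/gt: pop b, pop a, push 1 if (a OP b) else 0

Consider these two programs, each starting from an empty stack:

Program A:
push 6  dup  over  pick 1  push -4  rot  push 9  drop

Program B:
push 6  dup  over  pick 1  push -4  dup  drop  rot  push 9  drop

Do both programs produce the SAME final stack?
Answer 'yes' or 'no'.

Program A trace:
  After 'push 6': [6]
  After 'dup': [6, 6]
  After 'over': [6, 6, 6]
  After 'pick 1': [6, 6, 6, 6]
  After 'push -4': [6, 6, 6, 6, -4]
  After 'rot': [6, 6, 6, -4, 6]
  After 'push 9': [6, 6, 6, -4, 6, 9]
  After 'drop': [6, 6, 6, -4, 6]
Program A final stack: [6, 6, 6, -4, 6]

Program B trace:
  After 'push 6': [6]
  After 'dup': [6, 6]
  After 'over': [6, 6, 6]
  After 'pick 1': [6, 6, 6, 6]
  After 'push -4': [6, 6, 6, 6, -4]
  After 'dup': [6, 6, 6, 6, -4, -4]
  After 'drop': [6, 6, 6, 6, -4]
  After 'rot': [6, 6, 6, -4, 6]
  After 'push 9': [6, 6, 6, -4, 6, 9]
  After 'drop': [6, 6, 6, -4, 6]
Program B final stack: [6, 6, 6, -4, 6]
Same: yes

Answer: yes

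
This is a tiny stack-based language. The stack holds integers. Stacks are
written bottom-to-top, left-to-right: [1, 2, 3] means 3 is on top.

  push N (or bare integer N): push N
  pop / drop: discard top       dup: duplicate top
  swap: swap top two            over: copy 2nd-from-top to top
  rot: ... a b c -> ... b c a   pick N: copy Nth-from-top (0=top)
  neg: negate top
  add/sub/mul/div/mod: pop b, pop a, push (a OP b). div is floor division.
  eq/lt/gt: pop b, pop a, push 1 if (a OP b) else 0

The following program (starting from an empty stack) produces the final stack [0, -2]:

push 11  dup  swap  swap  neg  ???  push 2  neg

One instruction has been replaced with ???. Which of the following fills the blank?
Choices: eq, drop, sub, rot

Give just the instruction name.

Answer: eq

Derivation:
Stack before ???: [11, -11]
Stack after ???:  [0]
Checking each choice:
  eq: MATCH
  drop: produces [11, -2]
  sub: produces [22, -2]
  rot: stack underflow (need 3, have 2)


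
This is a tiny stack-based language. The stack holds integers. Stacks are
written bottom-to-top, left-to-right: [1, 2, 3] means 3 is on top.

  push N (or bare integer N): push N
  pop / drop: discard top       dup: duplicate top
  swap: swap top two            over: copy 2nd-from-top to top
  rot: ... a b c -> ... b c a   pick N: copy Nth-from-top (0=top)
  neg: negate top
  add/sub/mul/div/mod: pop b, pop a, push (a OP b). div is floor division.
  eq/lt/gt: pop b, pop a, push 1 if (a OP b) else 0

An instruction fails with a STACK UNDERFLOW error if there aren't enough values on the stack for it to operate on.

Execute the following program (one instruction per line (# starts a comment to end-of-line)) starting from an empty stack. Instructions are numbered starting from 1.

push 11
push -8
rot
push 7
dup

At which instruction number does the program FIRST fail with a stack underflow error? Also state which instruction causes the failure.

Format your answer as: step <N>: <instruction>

Answer: step 3: rot

Derivation:
Step 1 ('push 11'): stack = [11], depth = 1
Step 2 ('push -8'): stack = [11, -8], depth = 2
Step 3 ('rot'): needs 3 value(s) but depth is 2 — STACK UNDERFLOW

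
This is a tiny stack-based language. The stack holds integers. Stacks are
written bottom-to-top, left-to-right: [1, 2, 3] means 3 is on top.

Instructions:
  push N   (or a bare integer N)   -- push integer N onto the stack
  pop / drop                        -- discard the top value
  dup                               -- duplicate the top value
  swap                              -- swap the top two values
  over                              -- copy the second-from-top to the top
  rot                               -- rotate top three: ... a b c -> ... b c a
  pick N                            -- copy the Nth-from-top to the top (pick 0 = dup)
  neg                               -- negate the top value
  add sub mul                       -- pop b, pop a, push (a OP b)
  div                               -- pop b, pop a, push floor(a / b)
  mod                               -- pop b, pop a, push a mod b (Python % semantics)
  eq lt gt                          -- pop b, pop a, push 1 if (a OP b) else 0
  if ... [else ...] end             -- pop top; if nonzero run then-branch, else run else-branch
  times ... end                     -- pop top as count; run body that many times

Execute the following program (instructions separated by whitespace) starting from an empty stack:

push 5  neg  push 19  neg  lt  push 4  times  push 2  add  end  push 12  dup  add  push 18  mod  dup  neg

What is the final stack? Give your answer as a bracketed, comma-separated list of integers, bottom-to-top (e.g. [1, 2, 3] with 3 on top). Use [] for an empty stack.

After 'push 5': [5]
After 'neg': [-5]
After 'push 19': [-5, 19]
After 'neg': [-5, -19]
After 'lt': [0]
After 'push 4': [0, 4]
After 'times': [0]
After 'push 2': [0, 2]
After 'add': [2]
After 'push 2': [2, 2]
After 'add': [4]
After 'push 2': [4, 2]
After 'add': [6]
After 'push 2': [6, 2]
After 'add': [8]
After 'push 12': [8, 12]
After 'dup': [8, 12, 12]
After 'add': [8, 24]
After 'push 18': [8, 24, 18]
After 'mod': [8, 6]
After 'dup': [8, 6, 6]
After 'neg': [8, 6, -6]

Answer: [8, 6, -6]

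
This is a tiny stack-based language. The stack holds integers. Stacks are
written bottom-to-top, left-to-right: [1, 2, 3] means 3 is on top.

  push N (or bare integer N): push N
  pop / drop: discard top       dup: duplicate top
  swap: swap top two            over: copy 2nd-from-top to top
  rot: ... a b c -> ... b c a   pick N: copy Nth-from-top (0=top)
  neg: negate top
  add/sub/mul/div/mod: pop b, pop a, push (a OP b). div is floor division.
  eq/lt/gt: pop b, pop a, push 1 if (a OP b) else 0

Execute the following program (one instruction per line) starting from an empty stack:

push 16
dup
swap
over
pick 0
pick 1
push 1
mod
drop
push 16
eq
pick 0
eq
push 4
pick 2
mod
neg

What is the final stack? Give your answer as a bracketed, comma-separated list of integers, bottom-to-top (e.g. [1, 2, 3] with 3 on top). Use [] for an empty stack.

Answer: [16, 16, 16, 1, -4]

Derivation:
After 'push 16': [16]
After 'dup': [16, 16]
After 'swap': [16, 16]
After 'over': [16, 16, 16]
After 'pick 0': [16, 16, 16, 16]
After 'pick 1': [16, 16, 16, 16, 16]
After 'push 1': [16, 16, 16, 16, 16, 1]
After 'mod': [16, 16, 16, 16, 0]
After 'drop': [16, 16, 16, 16]
After 'push 16': [16, 16, 16, 16, 16]
After 'eq': [16, 16, 16, 1]
After 'pick 0': [16, 16, 16, 1, 1]
After 'eq': [16, 16, 16, 1]
After 'push 4': [16, 16, 16, 1, 4]
After 'pick 2': [16, 16, 16, 1, 4, 16]
After 'mod': [16, 16, 16, 1, 4]
After 'neg': [16, 16, 16, 1, -4]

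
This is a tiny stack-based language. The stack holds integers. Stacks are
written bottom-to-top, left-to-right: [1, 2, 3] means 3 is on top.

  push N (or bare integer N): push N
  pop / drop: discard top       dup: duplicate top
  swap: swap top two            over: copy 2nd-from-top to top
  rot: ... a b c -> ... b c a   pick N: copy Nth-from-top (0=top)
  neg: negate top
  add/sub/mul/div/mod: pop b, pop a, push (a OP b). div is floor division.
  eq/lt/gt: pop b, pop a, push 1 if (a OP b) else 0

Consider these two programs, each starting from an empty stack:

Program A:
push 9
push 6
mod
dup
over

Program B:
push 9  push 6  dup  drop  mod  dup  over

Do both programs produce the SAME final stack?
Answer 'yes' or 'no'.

Program A trace:
  After 'push 9': [9]
  After 'push 6': [9, 6]
  After 'mod': [3]
  After 'dup': [3, 3]
  After 'over': [3, 3, 3]
Program A final stack: [3, 3, 3]

Program B trace:
  After 'push 9': [9]
  After 'push 6': [9, 6]
  After 'dup': [9, 6, 6]
  After 'drop': [9, 6]
  After 'mod': [3]
  After 'dup': [3, 3]
  After 'over': [3, 3, 3]
Program B final stack: [3, 3, 3]
Same: yes

Answer: yes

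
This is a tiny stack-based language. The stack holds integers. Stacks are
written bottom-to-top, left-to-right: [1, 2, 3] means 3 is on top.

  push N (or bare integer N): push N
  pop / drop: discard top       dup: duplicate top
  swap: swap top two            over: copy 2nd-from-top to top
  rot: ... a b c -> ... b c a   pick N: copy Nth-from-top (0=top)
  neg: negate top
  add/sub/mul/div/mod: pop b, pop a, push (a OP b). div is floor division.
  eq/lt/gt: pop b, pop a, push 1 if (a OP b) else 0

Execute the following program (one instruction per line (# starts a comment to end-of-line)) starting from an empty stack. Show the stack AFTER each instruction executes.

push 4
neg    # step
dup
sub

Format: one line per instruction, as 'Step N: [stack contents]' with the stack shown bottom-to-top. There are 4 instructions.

Step 1: [4]
Step 2: [-4]
Step 3: [-4, -4]
Step 4: [0]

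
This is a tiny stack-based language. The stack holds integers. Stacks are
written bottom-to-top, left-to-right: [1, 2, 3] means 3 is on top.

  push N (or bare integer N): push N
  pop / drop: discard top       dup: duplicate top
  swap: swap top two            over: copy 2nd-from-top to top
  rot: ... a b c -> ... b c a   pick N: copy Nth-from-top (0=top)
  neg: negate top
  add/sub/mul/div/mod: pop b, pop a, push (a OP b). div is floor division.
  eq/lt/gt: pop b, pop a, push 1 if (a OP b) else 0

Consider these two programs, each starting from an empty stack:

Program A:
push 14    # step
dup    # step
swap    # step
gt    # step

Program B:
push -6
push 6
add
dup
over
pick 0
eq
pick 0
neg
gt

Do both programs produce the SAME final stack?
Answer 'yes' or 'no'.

Program A trace:
  After 'push 14': [14]
  After 'dup': [14, 14]
  After 'swap': [14, 14]
  After 'gt': [0]
Program A final stack: [0]

Program B trace:
  After 'push -6': [-6]
  After 'push 6': [-6, 6]
  After 'add': [0]
  After 'dup': [0, 0]
  After 'over': [0, 0, 0]
  After 'pick 0': [0, 0, 0, 0]
  After 'eq': [0, 0, 1]
  After 'pick 0': [0, 0, 1, 1]
  After 'neg': [0, 0, 1, -1]
  After 'gt': [0, 0, 1]
Program B final stack: [0, 0, 1]
Same: no

Answer: no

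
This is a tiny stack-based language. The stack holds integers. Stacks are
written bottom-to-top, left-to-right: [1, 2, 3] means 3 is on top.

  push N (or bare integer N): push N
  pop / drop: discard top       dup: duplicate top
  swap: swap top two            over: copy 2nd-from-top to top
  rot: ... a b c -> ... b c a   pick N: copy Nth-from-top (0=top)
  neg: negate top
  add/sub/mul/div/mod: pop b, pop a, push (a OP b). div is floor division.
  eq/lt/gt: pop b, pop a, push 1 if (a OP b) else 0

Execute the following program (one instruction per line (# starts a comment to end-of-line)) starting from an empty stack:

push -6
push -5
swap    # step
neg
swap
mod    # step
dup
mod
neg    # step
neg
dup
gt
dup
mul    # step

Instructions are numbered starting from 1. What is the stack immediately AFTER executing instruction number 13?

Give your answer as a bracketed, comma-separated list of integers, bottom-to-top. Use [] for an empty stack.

Step 1 ('push -6'): [-6]
Step 2 ('push -5'): [-6, -5]
Step 3 ('swap'): [-5, -6]
Step 4 ('neg'): [-5, 6]
Step 5 ('swap'): [6, -5]
Step 6 ('mod'): [-4]
Step 7 ('dup'): [-4, -4]
Step 8 ('mod'): [0]
Step 9 ('neg'): [0]
Step 10 ('neg'): [0]
Step 11 ('dup'): [0, 0]
Step 12 ('gt'): [0]
Step 13 ('dup'): [0, 0]

Answer: [0, 0]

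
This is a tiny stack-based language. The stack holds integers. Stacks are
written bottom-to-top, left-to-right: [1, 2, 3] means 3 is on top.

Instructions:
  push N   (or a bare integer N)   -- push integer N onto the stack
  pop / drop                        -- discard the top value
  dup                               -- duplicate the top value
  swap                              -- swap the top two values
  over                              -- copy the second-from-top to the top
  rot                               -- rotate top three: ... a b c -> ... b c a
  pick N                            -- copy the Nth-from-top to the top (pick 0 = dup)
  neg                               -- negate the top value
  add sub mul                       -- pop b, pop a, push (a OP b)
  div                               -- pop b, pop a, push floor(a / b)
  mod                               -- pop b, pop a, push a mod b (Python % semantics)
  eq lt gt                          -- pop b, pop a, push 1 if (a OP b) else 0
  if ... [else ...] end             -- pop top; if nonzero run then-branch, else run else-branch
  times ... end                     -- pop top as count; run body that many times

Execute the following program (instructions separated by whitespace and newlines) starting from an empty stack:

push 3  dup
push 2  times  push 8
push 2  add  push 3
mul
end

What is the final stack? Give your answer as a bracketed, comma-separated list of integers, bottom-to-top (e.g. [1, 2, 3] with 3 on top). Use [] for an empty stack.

After 'push 3': [3]
After 'dup': [3, 3]
After 'push 2': [3, 3, 2]
After 'times': [3, 3]
After 'push 8': [3, 3, 8]
After 'push 2': [3, 3, 8, 2]
After 'add': [3, 3, 10]
After 'push 3': [3, 3, 10, 3]
After 'mul': [3, 3, 30]
After 'push 8': [3, 3, 30, 8]
After 'push 2': [3, 3, 30, 8, 2]
After 'add': [3, 3, 30, 10]
After 'push 3': [3, 3, 30, 10, 3]
After 'mul': [3, 3, 30, 30]

Answer: [3, 3, 30, 30]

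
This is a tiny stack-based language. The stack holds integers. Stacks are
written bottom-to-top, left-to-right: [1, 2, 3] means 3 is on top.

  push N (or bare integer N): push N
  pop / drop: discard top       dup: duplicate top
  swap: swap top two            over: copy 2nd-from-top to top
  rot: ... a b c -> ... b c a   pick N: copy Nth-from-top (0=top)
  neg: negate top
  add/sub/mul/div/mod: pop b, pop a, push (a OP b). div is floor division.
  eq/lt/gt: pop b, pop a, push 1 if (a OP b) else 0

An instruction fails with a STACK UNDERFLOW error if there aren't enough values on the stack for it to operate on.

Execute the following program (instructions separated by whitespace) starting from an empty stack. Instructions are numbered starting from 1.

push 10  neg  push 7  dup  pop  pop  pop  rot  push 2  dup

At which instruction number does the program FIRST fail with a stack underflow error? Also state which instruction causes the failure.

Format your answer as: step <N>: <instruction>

Answer: step 8: rot

Derivation:
Step 1 ('push 10'): stack = [10], depth = 1
Step 2 ('neg'): stack = [-10], depth = 1
Step 3 ('push 7'): stack = [-10, 7], depth = 2
Step 4 ('dup'): stack = [-10, 7, 7], depth = 3
Step 5 ('pop'): stack = [-10, 7], depth = 2
Step 6 ('pop'): stack = [-10], depth = 1
Step 7 ('pop'): stack = [], depth = 0
Step 8 ('rot'): needs 3 value(s) but depth is 0 — STACK UNDERFLOW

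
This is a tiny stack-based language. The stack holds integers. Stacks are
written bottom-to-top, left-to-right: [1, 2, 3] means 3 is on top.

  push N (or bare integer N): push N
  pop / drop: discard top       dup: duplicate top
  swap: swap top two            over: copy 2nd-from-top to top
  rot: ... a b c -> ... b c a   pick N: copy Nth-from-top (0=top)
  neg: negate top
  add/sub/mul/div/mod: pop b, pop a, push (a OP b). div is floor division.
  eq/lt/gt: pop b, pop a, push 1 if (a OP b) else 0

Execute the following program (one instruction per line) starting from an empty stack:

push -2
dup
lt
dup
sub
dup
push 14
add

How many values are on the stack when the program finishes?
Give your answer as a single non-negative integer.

After 'push -2': stack = [-2] (depth 1)
After 'dup': stack = [-2, -2] (depth 2)
After 'lt': stack = [0] (depth 1)
After 'dup': stack = [0, 0] (depth 2)
After 'sub': stack = [0] (depth 1)
After 'dup': stack = [0, 0] (depth 2)
After 'push 14': stack = [0, 0, 14] (depth 3)
After 'add': stack = [0, 14] (depth 2)

Answer: 2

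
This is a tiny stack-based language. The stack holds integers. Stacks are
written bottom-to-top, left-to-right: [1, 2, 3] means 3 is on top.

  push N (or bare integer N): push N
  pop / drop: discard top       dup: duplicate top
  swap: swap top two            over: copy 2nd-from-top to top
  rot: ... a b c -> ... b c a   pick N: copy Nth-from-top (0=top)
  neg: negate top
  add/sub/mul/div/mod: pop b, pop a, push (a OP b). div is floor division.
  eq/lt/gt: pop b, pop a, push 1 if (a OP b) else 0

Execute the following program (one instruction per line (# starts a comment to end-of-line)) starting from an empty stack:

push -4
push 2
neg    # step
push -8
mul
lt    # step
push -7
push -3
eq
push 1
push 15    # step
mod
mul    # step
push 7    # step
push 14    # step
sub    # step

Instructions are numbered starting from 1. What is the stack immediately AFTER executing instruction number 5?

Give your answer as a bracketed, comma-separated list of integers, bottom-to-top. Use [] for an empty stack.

Answer: [-4, 16]

Derivation:
Step 1 ('push -4'): [-4]
Step 2 ('push 2'): [-4, 2]
Step 3 ('neg'): [-4, -2]
Step 4 ('push -8'): [-4, -2, -8]
Step 5 ('mul'): [-4, 16]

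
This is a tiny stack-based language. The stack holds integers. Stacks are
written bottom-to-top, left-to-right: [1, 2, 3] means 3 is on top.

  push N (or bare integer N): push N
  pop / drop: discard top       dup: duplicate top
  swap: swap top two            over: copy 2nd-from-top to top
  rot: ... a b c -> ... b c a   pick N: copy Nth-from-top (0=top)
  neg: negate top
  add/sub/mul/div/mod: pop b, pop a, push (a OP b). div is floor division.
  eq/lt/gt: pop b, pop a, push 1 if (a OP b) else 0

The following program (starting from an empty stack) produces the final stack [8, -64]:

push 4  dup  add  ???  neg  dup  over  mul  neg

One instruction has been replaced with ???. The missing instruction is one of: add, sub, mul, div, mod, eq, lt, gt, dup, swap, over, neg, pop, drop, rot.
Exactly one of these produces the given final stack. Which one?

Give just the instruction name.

Answer: neg

Derivation:
Stack before ???: [8]
Stack after ???:  [-8]
The instruction that transforms [8] -> [-8] is: neg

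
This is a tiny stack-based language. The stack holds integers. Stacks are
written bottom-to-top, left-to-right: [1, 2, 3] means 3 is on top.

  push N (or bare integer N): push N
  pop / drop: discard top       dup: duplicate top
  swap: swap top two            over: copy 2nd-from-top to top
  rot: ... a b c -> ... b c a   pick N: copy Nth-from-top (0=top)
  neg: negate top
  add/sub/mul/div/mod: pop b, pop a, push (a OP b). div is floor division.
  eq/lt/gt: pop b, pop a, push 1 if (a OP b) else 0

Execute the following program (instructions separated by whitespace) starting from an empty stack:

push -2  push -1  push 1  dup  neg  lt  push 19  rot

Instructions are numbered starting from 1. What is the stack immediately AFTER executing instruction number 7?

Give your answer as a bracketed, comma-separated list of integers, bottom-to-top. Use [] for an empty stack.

Answer: [-2, -1, 0, 19]

Derivation:
Step 1 ('push -2'): [-2]
Step 2 ('push -1'): [-2, -1]
Step 3 ('push 1'): [-2, -1, 1]
Step 4 ('dup'): [-2, -1, 1, 1]
Step 5 ('neg'): [-2, -1, 1, -1]
Step 6 ('lt'): [-2, -1, 0]
Step 7 ('push 19'): [-2, -1, 0, 19]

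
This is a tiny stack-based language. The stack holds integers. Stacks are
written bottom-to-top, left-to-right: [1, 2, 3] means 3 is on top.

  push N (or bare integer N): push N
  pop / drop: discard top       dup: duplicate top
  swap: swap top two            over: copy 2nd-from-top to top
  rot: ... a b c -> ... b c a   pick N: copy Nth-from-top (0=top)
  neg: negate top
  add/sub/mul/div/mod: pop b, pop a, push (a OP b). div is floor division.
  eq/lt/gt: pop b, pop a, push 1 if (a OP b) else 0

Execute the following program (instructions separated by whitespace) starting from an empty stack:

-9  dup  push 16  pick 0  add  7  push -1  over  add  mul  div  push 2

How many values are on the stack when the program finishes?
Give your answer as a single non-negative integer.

After 'push -9': stack = [-9] (depth 1)
After 'dup': stack = [-9, -9] (depth 2)
After 'push 16': stack = [-9, -9, 16] (depth 3)
After 'pick 0': stack = [-9, -9, 16, 16] (depth 4)
After 'add': stack = [-9, -9, 32] (depth 3)
After 'push 7': stack = [-9, -9, 32, 7] (depth 4)
After 'push -1': stack = [-9, -9, 32, 7, -1] (depth 5)
After 'over': stack = [-9, -9, 32, 7, -1, 7] (depth 6)
After 'add': stack = [-9, -9, 32, 7, 6] (depth 5)
After 'mul': stack = [-9, -9, 32, 42] (depth 4)
After 'div': stack = [-9, -9, 0] (depth 3)
After 'push 2': stack = [-9, -9, 0, 2] (depth 4)

Answer: 4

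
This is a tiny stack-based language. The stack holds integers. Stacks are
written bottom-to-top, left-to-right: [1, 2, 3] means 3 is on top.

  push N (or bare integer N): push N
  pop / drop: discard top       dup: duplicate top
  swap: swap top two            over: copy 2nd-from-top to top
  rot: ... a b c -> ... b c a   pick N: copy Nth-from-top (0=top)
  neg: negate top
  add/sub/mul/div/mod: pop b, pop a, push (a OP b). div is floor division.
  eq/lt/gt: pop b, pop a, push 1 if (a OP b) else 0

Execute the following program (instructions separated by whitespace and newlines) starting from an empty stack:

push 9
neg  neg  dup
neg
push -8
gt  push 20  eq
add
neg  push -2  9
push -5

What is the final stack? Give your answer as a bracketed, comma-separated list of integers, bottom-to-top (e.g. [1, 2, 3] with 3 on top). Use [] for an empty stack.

Answer: [-9, -2, 9, -5]

Derivation:
After 'push 9': [9]
After 'neg': [-9]
After 'neg': [9]
After 'dup': [9, 9]
After 'neg': [9, -9]
After 'push -8': [9, -9, -8]
After 'gt': [9, 0]
After 'push 20': [9, 0, 20]
After 'eq': [9, 0]
After 'add': [9]
After 'neg': [-9]
After 'push -2': [-9, -2]
After 'push 9': [-9, -2, 9]
After 'push -5': [-9, -2, 9, -5]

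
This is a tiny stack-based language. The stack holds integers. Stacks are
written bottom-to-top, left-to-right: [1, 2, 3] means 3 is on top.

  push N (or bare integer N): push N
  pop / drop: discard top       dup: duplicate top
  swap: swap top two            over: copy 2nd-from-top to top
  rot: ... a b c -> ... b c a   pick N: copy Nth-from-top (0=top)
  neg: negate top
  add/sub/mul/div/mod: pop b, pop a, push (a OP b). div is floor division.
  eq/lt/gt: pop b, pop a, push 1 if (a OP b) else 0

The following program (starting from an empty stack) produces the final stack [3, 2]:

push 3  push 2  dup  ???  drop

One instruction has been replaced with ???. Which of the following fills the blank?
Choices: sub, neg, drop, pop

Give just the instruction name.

Stack before ???: [3, 2, 2]
Stack after ???:  [3, 2, -2]
Checking each choice:
  sub: produces [3]
  neg: MATCH
  drop: produces [3]
  pop: produces [3]


Answer: neg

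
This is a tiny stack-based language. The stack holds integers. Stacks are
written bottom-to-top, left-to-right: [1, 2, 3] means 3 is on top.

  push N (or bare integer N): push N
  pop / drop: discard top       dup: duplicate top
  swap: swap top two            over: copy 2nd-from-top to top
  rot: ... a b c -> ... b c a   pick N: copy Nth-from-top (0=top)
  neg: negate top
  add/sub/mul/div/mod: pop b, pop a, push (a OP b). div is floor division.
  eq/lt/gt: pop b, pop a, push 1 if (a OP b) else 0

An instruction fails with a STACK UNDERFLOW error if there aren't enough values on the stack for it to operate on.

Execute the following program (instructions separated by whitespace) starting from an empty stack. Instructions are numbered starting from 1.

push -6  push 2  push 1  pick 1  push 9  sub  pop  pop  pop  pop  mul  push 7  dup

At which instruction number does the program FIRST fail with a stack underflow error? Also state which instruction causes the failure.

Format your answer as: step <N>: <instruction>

Answer: step 11: mul

Derivation:
Step 1 ('push -6'): stack = [-6], depth = 1
Step 2 ('push 2'): stack = [-6, 2], depth = 2
Step 3 ('push 1'): stack = [-6, 2, 1], depth = 3
Step 4 ('pick 1'): stack = [-6, 2, 1, 2], depth = 4
Step 5 ('push 9'): stack = [-6, 2, 1, 2, 9], depth = 5
Step 6 ('sub'): stack = [-6, 2, 1, -7], depth = 4
Step 7 ('pop'): stack = [-6, 2, 1], depth = 3
Step 8 ('pop'): stack = [-6, 2], depth = 2
Step 9 ('pop'): stack = [-6], depth = 1
Step 10 ('pop'): stack = [], depth = 0
Step 11 ('mul'): needs 2 value(s) but depth is 0 — STACK UNDERFLOW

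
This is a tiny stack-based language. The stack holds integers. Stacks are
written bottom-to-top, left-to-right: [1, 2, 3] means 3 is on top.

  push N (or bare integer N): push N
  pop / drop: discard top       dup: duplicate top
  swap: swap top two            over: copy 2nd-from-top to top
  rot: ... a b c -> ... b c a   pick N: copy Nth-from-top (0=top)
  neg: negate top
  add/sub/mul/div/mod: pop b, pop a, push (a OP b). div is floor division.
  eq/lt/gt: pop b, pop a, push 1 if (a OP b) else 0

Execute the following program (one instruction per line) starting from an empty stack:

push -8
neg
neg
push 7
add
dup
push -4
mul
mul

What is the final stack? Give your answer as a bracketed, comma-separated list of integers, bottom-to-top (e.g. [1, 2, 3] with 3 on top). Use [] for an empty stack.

After 'push -8': [-8]
After 'neg': [8]
After 'neg': [-8]
After 'push 7': [-8, 7]
After 'add': [-1]
After 'dup': [-1, -1]
After 'push -4': [-1, -1, -4]
After 'mul': [-1, 4]
After 'mul': [-4]

Answer: [-4]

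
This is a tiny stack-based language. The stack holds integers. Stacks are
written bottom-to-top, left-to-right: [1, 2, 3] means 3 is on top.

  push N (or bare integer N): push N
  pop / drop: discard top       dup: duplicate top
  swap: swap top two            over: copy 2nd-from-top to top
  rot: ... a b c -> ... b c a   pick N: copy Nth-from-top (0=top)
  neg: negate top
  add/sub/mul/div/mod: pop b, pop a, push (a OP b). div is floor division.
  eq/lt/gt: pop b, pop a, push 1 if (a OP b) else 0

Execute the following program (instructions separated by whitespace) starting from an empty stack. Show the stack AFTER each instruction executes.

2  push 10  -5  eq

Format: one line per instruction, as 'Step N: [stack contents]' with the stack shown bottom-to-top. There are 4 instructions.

Step 1: [2]
Step 2: [2, 10]
Step 3: [2, 10, -5]
Step 4: [2, 0]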